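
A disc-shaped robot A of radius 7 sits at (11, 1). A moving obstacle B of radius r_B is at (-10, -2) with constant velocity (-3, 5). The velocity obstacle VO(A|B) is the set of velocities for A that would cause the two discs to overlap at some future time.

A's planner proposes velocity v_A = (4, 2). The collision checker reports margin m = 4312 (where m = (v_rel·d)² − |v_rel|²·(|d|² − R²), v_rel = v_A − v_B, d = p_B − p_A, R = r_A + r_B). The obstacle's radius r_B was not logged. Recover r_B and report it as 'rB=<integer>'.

m = 4312
d = (-21, -3);  v_rel = (7, -3),  |v_rel|² = 58
v_rel×d = (7)·(-3) − (-3)·(-21) = -84
since m = R²·58 − (-84)²:  R² = (7056 + 4312) / 58 = 196
R = √196 = 14  ⇒  r_B = 14 − 7 = 7

rB=7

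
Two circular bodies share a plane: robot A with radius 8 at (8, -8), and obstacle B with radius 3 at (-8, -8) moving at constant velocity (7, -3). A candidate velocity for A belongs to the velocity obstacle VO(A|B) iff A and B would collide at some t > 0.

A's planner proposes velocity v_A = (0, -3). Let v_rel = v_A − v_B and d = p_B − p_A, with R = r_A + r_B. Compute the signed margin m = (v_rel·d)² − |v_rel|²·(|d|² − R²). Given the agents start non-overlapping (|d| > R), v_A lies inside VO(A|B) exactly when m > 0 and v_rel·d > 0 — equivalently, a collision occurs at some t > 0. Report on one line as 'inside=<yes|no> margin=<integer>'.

d = (-16, 0),  |d|² = 256;  R = 8+3 = 11,  c = 256−11² = 135
v_rel = (-7, 0),  |v_rel|² = 49;  v_rel·d = (-7)·(-16) + (0)·(0) = 112
49·t² − 224·t + 135 = 0  ⇒  m = 112² − 49·135 = 5929
m = 5929 > 0,  v_rel·d = 112 > 0  ⇒  inside

inside=yes margin=5929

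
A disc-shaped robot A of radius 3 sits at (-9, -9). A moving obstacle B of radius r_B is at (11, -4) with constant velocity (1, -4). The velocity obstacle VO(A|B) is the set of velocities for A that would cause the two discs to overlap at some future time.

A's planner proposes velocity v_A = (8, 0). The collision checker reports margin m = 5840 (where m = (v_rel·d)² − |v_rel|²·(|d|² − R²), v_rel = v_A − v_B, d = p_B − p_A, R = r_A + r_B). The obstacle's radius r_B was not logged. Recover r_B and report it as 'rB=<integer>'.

m = 5840
d = (20, 5);  v_rel = (7, 4),  |v_rel|² = 65
v_rel×d = (7)·(5) − (4)·(20) = -45
since m = R²·65 − (-45)²:  R² = (2025 + 5840) / 65 = 121
R = √121 = 11  ⇒  r_B = 11 − 3 = 8

rB=8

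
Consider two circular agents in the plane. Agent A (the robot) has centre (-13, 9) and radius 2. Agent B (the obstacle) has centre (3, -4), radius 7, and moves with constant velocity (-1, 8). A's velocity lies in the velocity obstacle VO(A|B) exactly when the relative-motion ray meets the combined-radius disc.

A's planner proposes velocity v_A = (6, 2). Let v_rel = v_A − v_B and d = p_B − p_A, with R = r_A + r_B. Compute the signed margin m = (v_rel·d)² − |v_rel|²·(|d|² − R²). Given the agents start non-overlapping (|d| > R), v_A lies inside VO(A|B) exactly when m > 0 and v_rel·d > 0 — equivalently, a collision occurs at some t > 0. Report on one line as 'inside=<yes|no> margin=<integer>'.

d = (16, -13),  |d|² = 425;  R = 2+7 = 9,  c = 425−9² = 344
v_rel = (7, -6),  |v_rel|² = 85;  v_rel·d = (7)·(16) + (-6)·(-13) = 190
85·t² − 380·t + 344 = 0  ⇒  m = 190² − 85·344 = 6860
m = 6860 > 0,  v_rel·d = 190 > 0  ⇒  inside

inside=yes margin=6860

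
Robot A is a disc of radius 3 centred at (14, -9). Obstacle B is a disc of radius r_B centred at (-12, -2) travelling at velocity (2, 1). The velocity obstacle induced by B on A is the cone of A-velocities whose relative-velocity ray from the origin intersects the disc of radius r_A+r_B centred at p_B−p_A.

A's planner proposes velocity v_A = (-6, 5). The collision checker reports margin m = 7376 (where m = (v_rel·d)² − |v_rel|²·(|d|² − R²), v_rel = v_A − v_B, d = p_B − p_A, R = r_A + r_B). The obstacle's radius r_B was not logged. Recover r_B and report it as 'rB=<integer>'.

m = 7376
d = (-26, 7);  v_rel = (-8, 4),  |v_rel|² = 80
v_rel×d = (-8)·(7) − (4)·(-26) = 48
since m = R²·80 − 48²:  R² = (2304 + 7376) / 80 = 121
R = √121 = 11  ⇒  r_B = 11 − 3 = 8

rB=8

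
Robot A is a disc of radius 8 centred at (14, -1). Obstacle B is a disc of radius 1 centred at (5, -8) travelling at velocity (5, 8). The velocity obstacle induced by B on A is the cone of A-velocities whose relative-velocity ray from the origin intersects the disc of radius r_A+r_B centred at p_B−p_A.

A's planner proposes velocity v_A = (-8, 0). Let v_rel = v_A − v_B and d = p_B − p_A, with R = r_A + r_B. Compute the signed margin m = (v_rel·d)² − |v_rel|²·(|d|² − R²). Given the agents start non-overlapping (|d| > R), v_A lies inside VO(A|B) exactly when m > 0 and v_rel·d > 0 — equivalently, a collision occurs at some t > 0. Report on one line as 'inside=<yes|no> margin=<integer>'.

d = (-9, -7),  |d|² = 130;  R = 8+1 = 9,  c = 130−9² = 49
v_rel = (-13, -8),  |v_rel|² = 233;  v_rel·d = (-13)·(-9) + (-8)·(-7) = 173
233·t² − 346·t + 49 = 0  ⇒  m = 173² − 233·49 = 18512
m = 18512 > 0,  v_rel·d = 173 > 0  ⇒  inside

inside=yes margin=18512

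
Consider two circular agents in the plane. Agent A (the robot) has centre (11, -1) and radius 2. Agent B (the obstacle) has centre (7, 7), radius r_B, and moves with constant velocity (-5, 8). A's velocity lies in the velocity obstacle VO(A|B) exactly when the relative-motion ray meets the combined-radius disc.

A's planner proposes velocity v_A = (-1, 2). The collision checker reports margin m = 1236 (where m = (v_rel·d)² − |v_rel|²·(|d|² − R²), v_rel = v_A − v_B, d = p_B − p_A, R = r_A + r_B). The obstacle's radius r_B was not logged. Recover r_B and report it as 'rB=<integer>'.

m = 1236
d = (-4, 8);  v_rel = (4, -6),  |v_rel|² = 52
v_rel×d = (4)·(8) − (-6)·(-4) = 8
since m = R²·52 − 8²:  R² = (64 + 1236) / 52 = 25
R = √25 = 5  ⇒  r_B = 5 − 2 = 3

rB=3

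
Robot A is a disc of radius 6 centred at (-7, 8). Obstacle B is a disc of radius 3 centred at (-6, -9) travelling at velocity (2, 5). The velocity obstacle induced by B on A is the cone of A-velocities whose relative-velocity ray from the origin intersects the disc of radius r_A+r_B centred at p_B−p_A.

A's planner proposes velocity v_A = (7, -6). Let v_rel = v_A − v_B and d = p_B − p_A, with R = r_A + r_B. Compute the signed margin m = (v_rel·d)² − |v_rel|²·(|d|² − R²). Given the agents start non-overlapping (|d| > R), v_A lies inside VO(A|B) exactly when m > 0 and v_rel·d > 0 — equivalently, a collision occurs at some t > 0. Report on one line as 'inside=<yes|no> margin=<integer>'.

d = (1, -17),  |d|² = 290;  R = 6+3 = 9,  c = 290−9² = 209
v_rel = (5, -11),  |v_rel|² = 146;  v_rel·d = (5)·(1) + (-11)·(-17) = 192
146·t² − 384·t + 209 = 0  ⇒  m = 192² − 146·209 = 6350
m = 6350 > 0,  v_rel·d = 192 > 0  ⇒  inside

inside=yes margin=6350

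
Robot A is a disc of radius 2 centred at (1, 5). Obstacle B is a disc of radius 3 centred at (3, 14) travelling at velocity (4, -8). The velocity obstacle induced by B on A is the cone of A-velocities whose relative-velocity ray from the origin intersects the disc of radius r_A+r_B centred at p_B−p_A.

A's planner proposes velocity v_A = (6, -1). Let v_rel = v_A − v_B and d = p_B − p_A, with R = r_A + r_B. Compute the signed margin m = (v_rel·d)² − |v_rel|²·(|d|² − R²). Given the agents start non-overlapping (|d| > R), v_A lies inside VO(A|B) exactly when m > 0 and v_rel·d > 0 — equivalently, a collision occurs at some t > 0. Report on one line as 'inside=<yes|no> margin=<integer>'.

d = (2, 9),  |d|² = 85;  R = 2+3 = 5,  c = 85−5² = 60
v_rel = (2, 7),  |v_rel|² = 53;  v_rel·d = (2)·(2) + (7)·(9) = 67
53·t² − 134·t + 60 = 0  ⇒  m = 67² − 53·60 = 1309
m = 1309 > 0,  v_rel·d = 67 > 0  ⇒  inside

inside=yes margin=1309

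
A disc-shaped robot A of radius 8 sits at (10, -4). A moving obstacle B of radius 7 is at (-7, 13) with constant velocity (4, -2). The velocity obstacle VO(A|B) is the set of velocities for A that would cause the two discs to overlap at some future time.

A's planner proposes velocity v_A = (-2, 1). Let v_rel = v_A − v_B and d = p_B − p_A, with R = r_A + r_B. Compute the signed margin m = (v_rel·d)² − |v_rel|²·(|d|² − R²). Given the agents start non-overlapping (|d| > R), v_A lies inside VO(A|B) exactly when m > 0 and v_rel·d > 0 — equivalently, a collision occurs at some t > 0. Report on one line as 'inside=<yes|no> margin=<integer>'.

d = (-17, 17),  |d|² = 578;  R = 8+7 = 15,  c = 578−15² = 353
v_rel = (-6, 3),  |v_rel|² = 45;  v_rel·d = (-6)·(-17) + (3)·(17) = 153
45·t² − 306·t + 353 = 0  ⇒  m = 153² − 45·353 = 7524
m = 7524 > 0,  v_rel·d = 153 > 0  ⇒  inside

inside=yes margin=7524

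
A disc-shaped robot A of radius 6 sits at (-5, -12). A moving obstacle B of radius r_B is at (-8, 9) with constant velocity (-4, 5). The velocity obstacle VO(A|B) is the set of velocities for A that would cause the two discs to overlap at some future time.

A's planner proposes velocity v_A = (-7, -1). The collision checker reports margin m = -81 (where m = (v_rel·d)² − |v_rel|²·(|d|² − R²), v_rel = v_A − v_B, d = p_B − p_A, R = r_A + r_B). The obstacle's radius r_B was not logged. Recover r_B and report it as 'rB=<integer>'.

m = -81
d = (-3, 21);  v_rel = (-3, -6),  |v_rel|² = 45
v_rel×d = (-3)·(21) − (-6)·(-3) = -81
since m = R²·45 − (-81)²:  R² = (6561 + -81) / 45 = 144
R = √144 = 12  ⇒  r_B = 12 − 6 = 6

rB=6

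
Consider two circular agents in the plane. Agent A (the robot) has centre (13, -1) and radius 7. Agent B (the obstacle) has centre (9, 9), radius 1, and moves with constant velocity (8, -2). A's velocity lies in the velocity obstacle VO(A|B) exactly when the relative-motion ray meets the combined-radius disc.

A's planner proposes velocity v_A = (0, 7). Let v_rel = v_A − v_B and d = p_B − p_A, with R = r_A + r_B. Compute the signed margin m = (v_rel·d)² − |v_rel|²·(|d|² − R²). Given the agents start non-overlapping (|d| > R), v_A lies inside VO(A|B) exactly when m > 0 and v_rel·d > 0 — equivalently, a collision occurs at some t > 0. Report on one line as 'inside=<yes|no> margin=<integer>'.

d = (-4, 10),  |d|² = 116;  R = 7+1 = 8,  c = 116−8² = 52
v_rel = (-8, 9),  |v_rel|² = 145;  v_rel·d = (-8)·(-4) + (9)·(10) = 122
145·t² − 244·t + 52 = 0  ⇒  m = 122² − 145·52 = 7344
m = 7344 > 0,  v_rel·d = 122 > 0  ⇒  inside

inside=yes margin=7344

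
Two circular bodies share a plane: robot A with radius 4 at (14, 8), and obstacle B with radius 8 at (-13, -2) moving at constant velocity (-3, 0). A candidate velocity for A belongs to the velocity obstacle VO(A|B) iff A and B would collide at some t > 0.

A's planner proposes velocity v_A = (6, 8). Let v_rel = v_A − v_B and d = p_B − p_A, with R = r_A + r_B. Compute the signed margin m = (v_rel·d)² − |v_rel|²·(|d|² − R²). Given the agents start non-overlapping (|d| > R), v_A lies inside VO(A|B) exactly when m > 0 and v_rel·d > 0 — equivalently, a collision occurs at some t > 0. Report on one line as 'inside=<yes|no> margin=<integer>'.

d = (-27, -10),  |d|² = 829;  R = 4+8 = 12,  c = 829−12² = 685
v_rel = (9, 8),  |v_rel|² = 145;  v_rel·d = (9)·(-27) + (8)·(-10) = -323
145·t² + 646·t + 685 = 0  ⇒  m = (-323)² − 145·685 = 5004
m = 5004 > 0,  v_rel·d = -323 < 0  ⇒  outside

inside=no margin=5004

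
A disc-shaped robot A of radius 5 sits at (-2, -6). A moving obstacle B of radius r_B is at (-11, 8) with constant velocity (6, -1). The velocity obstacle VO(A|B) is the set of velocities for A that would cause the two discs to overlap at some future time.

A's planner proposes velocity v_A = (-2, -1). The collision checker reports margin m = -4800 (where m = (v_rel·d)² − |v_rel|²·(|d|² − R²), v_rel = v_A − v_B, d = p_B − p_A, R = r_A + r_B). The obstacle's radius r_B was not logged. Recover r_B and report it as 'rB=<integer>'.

m = -4800
d = (-9, 14);  v_rel = (-8, 0),  |v_rel|² = 64
v_rel×d = (-8)·(14) − (0)·(-9) = -112
since m = R²·64 − (-112)²:  R² = (12544 + -4800) / 64 = 121
R = √121 = 11  ⇒  r_B = 11 − 5 = 6

rB=6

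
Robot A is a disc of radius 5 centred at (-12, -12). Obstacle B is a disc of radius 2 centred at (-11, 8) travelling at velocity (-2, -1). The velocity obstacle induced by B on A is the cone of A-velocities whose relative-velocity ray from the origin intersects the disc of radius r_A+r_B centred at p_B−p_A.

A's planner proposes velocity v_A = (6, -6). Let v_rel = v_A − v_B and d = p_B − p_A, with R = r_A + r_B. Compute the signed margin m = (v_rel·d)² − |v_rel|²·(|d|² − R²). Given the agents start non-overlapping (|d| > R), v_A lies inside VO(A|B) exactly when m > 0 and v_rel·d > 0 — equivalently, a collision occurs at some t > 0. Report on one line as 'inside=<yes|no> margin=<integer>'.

d = (1, 20),  |d|² = 401;  R = 5+2 = 7,  c = 401−7² = 352
v_rel = (8, -5),  |v_rel|² = 89;  v_rel·d = (8)·(1) + (-5)·(20) = -92
89·t² + 184·t + 352 = 0  ⇒  m = (-92)² − 89·352 = -22864
m = -22864 < 0,  v_rel·d = -92 < 0  ⇒  outside

inside=no margin=-22864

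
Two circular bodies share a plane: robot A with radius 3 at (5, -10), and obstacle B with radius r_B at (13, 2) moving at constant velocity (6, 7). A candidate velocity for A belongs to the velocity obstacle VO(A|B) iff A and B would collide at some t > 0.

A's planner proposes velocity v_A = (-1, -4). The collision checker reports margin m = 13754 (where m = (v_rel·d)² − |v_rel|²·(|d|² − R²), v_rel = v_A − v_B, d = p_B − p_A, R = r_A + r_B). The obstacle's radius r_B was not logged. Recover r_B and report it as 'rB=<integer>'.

m = 13754
d = (8, 12);  v_rel = (-7, -11),  |v_rel|² = 170
v_rel×d = (-7)·(12) − (-11)·(8) = 4
since m = R²·170 − 4²:  R² = (16 + 13754) / 170 = 81
R = √81 = 9  ⇒  r_B = 9 − 3 = 6

rB=6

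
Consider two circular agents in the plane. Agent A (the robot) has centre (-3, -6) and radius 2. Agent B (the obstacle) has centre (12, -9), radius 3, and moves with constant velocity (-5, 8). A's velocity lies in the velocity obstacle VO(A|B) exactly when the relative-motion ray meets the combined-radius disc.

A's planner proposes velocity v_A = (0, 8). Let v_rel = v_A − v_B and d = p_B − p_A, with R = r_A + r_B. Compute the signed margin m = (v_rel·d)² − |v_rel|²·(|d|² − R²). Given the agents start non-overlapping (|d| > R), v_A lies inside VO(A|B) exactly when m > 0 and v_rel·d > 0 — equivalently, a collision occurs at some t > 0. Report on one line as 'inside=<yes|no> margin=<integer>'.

d = (15, -3),  |d|² = 234;  R = 2+3 = 5,  c = 234−5² = 209
v_rel = (5, 0),  |v_rel|² = 25;  v_rel·d = (5)·(15) + (0)·(-3) = 75
25·t² − 150·t + 209 = 0  ⇒  m = 75² − 25·209 = 400
m = 400 > 0,  v_rel·d = 75 > 0  ⇒  inside

inside=yes margin=400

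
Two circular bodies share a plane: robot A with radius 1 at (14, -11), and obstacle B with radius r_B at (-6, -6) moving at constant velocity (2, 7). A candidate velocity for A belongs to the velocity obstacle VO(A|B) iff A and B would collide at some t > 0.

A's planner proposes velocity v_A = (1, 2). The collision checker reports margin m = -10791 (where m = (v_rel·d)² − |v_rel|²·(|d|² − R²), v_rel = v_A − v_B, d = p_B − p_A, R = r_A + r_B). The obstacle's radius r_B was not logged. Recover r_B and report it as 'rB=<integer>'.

m = -10791
d = (-20, 5);  v_rel = (-1, -5),  |v_rel|² = 26
v_rel×d = (-1)·(5) − (-5)·(-20) = -105
since m = R²·26 − (-105)²:  R² = (11025 + -10791) / 26 = 9
R = √9 = 3  ⇒  r_B = 3 − 1 = 2

rB=2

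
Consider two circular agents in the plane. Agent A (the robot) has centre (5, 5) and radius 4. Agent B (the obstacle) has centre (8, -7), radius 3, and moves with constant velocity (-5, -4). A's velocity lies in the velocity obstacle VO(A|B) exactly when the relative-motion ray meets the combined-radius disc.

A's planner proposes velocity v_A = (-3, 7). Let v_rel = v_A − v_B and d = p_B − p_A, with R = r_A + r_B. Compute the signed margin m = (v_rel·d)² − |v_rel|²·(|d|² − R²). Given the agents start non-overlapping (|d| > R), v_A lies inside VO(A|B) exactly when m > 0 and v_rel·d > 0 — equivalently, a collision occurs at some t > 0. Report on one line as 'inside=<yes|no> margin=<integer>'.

d = (3, -12),  |d|² = 153;  R = 4+3 = 7,  c = 153−7² = 104
v_rel = (2, 11),  |v_rel|² = 125;  v_rel·d = (2)·(3) + (11)·(-12) = -126
125·t² + 252·t + 104 = 0  ⇒  m = (-126)² − 125·104 = 2876
m = 2876 > 0,  v_rel·d = -126 < 0  ⇒  outside

inside=no margin=2876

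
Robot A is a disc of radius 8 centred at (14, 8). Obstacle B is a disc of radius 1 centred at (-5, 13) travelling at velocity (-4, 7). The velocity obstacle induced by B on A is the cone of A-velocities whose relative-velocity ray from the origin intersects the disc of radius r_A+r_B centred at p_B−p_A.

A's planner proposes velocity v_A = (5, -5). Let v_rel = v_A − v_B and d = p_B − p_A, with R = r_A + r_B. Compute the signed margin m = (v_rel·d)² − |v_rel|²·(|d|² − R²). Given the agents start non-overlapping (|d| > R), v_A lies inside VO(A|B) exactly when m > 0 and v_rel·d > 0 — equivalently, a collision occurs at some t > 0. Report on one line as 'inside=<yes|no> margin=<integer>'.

d = (-19, 5),  |d|² = 386;  R = 8+1 = 9,  c = 386−9² = 305
v_rel = (9, -12),  |v_rel|² = 225;  v_rel·d = (9)·(-19) + (-12)·(5) = -231
225·t² + 462·t + 305 = 0  ⇒  m = (-231)² − 225·305 = -15264
m = -15264 < 0,  v_rel·d = -231 < 0  ⇒  outside

inside=no margin=-15264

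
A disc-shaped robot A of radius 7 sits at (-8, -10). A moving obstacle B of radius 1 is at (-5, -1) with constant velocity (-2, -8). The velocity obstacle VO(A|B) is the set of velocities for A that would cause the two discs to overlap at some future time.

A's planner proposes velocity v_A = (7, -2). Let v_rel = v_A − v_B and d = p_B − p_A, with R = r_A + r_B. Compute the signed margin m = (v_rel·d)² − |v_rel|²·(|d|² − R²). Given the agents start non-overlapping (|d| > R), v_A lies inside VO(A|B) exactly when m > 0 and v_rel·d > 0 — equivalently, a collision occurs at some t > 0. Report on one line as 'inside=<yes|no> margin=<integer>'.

d = (3, 9),  |d|² = 90;  R = 7+1 = 8,  c = 90−8² = 26
v_rel = (9, 6),  |v_rel|² = 117;  v_rel·d = (9)·(3) + (6)·(9) = 81
117·t² − 162·t + 26 = 0  ⇒  m = 81² − 117·26 = 3519
m = 3519 > 0,  v_rel·d = 81 > 0  ⇒  inside

inside=yes margin=3519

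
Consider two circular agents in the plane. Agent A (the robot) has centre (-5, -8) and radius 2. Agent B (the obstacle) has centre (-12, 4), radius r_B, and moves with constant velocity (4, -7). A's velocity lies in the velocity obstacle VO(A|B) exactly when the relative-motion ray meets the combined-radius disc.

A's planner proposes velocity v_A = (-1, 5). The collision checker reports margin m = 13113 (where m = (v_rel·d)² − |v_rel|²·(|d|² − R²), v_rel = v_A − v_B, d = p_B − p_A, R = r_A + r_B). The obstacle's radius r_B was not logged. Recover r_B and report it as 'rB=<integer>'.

m = 13113
d = (-7, 12);  v_rel = (-5, 12),  |v_rel|² = 169
v_rel×d = (-5)·(12) − (12)·(-7) = 24
since m = R²·169 − 24²:  R² = (576 + 13113) / 169 = 81
R = √81 = 9  ⇒  r_B = 9 − 2 = 7

rB=7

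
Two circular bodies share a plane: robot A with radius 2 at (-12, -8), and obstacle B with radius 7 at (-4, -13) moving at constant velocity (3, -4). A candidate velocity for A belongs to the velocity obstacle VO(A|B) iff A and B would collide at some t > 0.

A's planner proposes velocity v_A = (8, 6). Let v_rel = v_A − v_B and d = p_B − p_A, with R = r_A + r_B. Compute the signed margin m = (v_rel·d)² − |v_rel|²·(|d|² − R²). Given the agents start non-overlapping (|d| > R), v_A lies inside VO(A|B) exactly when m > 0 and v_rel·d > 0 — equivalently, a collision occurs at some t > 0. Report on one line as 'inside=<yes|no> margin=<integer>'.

d = (8, -5),  |d|² = 89;  R = 2+7 = 9,  c = 89−9² = 8
v_rel = (5, 10),  |v_rel|² = 125;  v_rel·d = (5)·(8) + (10)·(-5) = -10
125·t² + 20·t + 8 = 0  ⇒  m = (-10)² − 125·8 = -900
m = -900 < 0,  v_rel·d = -10 < 0  ⇒  outside

inside=no margin=-900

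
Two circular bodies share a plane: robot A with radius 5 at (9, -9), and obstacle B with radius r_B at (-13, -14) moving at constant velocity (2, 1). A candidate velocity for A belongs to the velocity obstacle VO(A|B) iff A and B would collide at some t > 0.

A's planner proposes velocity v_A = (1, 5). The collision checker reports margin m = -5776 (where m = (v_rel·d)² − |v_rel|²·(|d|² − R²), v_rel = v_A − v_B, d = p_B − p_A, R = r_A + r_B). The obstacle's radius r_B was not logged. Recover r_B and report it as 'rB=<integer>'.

m = -5776
d = (-22, -5);  v_rel = (-1, 4),  |v_rel|² = 17
v_rel×d = (-1)·(-5) − (4)·(-22) = 93
since m = R²·17 − 93²:  R² = (8649 + -5776) / 17 = 169
R = √169 = 13  ⇒  r_B = 13 − 5 = 8

rB=8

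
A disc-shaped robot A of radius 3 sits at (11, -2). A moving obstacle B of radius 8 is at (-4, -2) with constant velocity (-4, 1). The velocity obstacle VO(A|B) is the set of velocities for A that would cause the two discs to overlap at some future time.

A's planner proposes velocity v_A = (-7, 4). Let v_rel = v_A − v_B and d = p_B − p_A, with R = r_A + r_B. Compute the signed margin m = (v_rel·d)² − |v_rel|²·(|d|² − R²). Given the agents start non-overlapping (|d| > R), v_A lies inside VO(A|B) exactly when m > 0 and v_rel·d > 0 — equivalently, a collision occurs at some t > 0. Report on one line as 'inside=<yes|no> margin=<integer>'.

d = (-15, 0),  |d|² = 225;  R = 3+8 = 11,  c = 225−11² = 104
v_rel = (-3, 3),  |v_rel|² = 18;  v_rel·d = (-3)·(-15) + (3)·(0) = 45
18·t² − 90·t + 104 = 0  ⇒  m = 45² − 18·104 = 153
m = 153 > 0,  v_rel·d = 45 > 0  ⇒  inside

inside=yes margin=153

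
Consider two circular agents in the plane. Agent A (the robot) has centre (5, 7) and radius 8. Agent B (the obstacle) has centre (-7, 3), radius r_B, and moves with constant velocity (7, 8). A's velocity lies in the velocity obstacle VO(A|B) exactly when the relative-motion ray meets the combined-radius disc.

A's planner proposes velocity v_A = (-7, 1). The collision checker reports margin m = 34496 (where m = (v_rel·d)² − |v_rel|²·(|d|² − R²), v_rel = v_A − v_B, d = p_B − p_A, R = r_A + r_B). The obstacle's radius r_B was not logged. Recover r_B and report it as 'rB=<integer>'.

m = 34496
d = (-12, -4);  v_rel = (-14, -7),  |v_rel|² = 245
v_rel×d = (-14)·(-4) − (-7)·(-12) = -28
since m = R²·245 − (-28)²:  R² = (784 + 34496) / 245 = 144
R = √144 = 12  ⇒  r_B = 12 − 8 = 4

rB=4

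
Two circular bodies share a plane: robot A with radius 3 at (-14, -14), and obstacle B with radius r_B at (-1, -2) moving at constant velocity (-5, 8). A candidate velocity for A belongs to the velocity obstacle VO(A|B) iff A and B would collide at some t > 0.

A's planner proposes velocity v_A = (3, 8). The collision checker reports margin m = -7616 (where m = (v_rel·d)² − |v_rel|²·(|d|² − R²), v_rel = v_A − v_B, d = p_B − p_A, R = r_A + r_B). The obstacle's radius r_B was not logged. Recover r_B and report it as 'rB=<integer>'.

m = -7616
d = (13, 12);  v_rel = (8, 0),  |v_rel|² = 64
v_rel×d = (8)·(12) − (0)·(13) = 96
since m = R²·64 − 96²:  R² = (9216 + -7616) / 64 = 25
R = √25 = 5  ⇒  r_B = 5 − 3 = 2

rB=2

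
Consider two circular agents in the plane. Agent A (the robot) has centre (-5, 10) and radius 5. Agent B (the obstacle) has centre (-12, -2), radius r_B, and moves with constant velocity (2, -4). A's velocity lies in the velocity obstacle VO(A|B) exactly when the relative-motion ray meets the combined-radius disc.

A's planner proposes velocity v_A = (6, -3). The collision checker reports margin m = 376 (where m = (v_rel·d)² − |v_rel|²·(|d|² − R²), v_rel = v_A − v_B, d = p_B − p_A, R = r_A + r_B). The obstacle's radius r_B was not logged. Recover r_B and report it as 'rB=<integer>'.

m = 376
d = (-7, -12);  v_rel = (4, 1),  |v_rel|² = 17
v_rel×d = (4)·(-12) − (1)·(-7) = -41
since m = R²·17 − (-41)²:  R² = (1681 + 376) / 17 = 121
R = √121 = 11  ⇒  r_B = 11 − 5 = 6

rB=6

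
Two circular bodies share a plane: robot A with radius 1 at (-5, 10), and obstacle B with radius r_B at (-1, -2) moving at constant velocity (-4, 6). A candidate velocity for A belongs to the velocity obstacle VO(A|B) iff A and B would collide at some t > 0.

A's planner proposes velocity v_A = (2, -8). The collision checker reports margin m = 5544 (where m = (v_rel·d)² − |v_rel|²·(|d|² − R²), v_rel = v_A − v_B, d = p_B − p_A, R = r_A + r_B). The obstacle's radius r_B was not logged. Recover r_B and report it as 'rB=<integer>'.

m = 5544
d = (4, -12);  v_rel = (6, -14),  |v_rel|² = 232
v_rel×d = (6)·(-12) − (-14)·(4) = -16
since m = R²·232 − (-16)²:  R² = (256 + 5544) / 232 = 25
R = √25 = 5  ⇒  r_B = 5 − 1 = 4

rB=4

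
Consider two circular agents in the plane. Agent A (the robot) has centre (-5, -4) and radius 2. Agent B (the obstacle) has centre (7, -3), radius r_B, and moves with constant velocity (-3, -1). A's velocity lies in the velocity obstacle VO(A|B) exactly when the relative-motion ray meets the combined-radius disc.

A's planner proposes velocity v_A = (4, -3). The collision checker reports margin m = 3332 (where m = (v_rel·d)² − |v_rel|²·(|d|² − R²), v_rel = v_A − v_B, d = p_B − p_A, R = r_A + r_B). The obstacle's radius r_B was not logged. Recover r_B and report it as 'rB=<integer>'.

m = 3332
d = (12, 1);  v_rel = (7, -2),  |v_rel|² = 53
v_rel×d = (7)·(1) − (-2)·(12) = 31
since m = R²·53 − 31²:  R² = (961 + 3332) / 53 = 81
R = √81 = 9  ⇒  r_B = 9 − 2 = 7

rB=7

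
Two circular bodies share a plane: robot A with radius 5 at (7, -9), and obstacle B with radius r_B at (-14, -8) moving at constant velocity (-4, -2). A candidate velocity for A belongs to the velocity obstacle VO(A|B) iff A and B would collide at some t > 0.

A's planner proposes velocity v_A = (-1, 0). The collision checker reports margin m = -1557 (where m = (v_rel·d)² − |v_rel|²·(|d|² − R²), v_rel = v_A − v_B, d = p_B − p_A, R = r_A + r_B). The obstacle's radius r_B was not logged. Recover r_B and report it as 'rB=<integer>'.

m = -1557
d = (-21, 1);  v_rel = (3, 2),  |v_rel|² = 13
v_rel×d = (3)·(1) − (2)·(-21) = 45
since m = R²·13 − 45²:  R² = (2025 + -1557) / 13 = 36
R = √36 = 6  ⇒  r_B = 6 − 5 = 1

rB=1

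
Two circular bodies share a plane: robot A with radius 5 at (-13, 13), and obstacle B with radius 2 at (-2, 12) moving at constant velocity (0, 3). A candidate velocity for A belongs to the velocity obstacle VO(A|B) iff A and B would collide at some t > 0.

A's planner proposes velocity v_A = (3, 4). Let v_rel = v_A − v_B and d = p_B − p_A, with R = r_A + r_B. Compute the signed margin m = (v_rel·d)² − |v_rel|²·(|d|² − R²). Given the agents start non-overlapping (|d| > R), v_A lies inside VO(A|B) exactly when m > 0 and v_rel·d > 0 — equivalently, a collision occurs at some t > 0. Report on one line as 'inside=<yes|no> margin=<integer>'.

d = (11, -1),  |d|² = 122;  R = 5+2 = 7,  c = 122−7² = 73
v_rel = (3, 1),  |v_rel|² = 10;  v_rel·d = (3)·(11) + (1)·(-1) = 32
10·t² − 64·t + 73 = 0  ⇒  m = 32² − 10·73 = 294
m = 294 > 0,  v_rel·d = 32 > 0  ⇒  inside

inside=yes margin=294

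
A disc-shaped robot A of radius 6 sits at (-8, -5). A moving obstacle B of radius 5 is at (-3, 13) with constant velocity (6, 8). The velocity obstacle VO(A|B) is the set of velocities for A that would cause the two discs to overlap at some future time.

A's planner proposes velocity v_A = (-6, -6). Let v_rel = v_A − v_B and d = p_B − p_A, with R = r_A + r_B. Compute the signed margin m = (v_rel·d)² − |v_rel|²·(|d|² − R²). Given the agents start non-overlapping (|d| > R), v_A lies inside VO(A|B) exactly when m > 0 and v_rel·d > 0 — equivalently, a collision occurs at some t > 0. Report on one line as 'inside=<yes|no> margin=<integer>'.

d = (5, 18),  |d|² = 349;  R = 6+5 = 11,  c = 349−11² = 228
v_rel = (-12, -14),  |v_rel|² = 340;  v_rel·d = (-12)·(5) + (-14)·(18) = -312
340·t² + 624·t + 228 = 0  ⇒  m = (-312)² − 340·228 = 19824
m = 19824 > 0,  v_rel·d = -312 < 0  ⇒  outside

inside=no margin=19824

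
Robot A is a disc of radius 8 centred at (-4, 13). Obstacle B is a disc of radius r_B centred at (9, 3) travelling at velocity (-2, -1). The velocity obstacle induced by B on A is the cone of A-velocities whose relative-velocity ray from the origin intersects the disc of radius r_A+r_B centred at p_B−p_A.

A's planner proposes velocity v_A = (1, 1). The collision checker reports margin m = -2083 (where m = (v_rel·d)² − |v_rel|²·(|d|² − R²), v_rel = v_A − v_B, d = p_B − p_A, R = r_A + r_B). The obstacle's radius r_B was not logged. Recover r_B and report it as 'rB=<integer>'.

m = -2083
d = (13, -10);  v_rel = (3, 2),  |v_rel|² = 13
v_rel×d = (3)·(-10) − (2)·(13) = -56
since m = R²·13 − (-56)²:  R² = (3136 + -2083) / 13 = 81
R = √81 = 9  ⇒  r_B = 9 − 8 = 1

rB=1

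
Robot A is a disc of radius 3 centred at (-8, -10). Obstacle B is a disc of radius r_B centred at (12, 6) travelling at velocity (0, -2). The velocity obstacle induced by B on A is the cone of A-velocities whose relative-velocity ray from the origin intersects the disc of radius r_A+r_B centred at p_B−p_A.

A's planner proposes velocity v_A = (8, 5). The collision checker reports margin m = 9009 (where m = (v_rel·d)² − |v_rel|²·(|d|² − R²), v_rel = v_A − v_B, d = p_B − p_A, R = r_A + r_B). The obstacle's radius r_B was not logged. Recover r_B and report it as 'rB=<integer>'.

m = 9009
d = (20, 16);  v_rel = (8, 7),  |v_rel|² = 113
v_rel×d = (8)·(16) − (7)·(20) = -12
since m = R²·113 − (-12)²:  R² = (144 + 9009) / 113 = 81
R = √81 = 9  ⇒  r_B = 9 − 3 = 6

rB=6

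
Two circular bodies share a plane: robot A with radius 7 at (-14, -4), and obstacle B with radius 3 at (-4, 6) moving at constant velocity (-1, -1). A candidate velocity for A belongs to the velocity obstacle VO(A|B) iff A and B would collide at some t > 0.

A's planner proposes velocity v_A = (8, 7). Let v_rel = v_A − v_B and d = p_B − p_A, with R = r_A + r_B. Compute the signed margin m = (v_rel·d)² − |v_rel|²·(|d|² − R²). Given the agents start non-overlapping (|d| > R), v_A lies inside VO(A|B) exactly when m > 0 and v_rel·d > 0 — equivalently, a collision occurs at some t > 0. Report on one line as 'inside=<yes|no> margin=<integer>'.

d = (10, 10),  |d|² = 200;  R = 7+3 = 10,  c = 200−10² = 100
v_rel = (9, 8),  |v_rel|² = 145;  v_rel·d = (9)·(10) + (8)·(10) = 170
145·t² − 340·t + 100 = 0  ⇒  m = 170² − 145·100 = 14400
m = 14400 > 0,  v_rel·d = 170 > 0  ⇒  inside

inside=yes margin=14400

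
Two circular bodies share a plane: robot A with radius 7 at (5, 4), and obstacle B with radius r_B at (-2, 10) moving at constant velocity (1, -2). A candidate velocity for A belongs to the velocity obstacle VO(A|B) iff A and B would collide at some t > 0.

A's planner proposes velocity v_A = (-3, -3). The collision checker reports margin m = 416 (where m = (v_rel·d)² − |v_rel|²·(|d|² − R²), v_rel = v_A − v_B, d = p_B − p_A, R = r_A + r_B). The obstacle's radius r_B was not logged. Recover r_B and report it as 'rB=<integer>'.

m = 416
d = (-7, 6);  v_rel = (-4, -1),  |v_rel|² = 17
v_rel×d = (-4)·(6) − (-1)·(-7) = -31
since m = R²·17 − (-31)²:  R² = (961 + 416) / 17 = 81
R = √81 = 9  ⇒  r_B = 9 − 7 = 2

rB=2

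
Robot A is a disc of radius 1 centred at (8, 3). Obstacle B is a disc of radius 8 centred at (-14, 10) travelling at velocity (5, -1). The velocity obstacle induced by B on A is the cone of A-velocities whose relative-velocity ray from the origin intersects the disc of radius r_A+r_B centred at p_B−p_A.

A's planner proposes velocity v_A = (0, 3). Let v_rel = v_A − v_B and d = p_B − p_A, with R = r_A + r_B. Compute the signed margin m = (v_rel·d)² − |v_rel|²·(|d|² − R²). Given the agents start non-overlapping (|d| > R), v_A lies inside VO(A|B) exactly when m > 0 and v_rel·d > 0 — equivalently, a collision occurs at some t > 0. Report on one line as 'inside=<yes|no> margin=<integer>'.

d = (-22, 7),  |d|² = 533;  R = 1+8 = 9,  c = 533−9² = 452
v_rel = (-5, 4),  |v_rel|² = 41;  v_rel·d = (-5)·(-22) + (4)·(7) = 138
41·t² − 276·t + 452 = 0  ⇒  m = 138² − 41·452 = 512
m = 512 > 0,  v_rel·d = 138 > 0  ⇒  inside

inside=yes margin=512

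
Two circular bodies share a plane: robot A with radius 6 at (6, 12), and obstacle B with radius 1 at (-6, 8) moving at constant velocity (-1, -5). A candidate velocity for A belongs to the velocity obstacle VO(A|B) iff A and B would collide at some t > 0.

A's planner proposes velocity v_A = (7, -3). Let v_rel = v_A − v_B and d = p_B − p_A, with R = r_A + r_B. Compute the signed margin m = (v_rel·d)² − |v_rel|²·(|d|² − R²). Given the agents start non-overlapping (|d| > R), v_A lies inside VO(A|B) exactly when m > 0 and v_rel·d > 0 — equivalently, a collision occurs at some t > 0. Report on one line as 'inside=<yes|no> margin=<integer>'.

d = (-12, -4),  |d|² = 160;  R = 6+1 = 7,  c = 160−7² = 111
v_rel = (8, 2),  |v_rel|² = 68;  v_rel·d = (8)·(-12) + (2)·(-4) = -104
68·t² + 208·t + 111 = 0  ⇒  m = (-104)² − 68·111 = 3268
m = 3268 > 0,  v_rel·d = -104 < 0  ⇒  outside

inside=no margin=3268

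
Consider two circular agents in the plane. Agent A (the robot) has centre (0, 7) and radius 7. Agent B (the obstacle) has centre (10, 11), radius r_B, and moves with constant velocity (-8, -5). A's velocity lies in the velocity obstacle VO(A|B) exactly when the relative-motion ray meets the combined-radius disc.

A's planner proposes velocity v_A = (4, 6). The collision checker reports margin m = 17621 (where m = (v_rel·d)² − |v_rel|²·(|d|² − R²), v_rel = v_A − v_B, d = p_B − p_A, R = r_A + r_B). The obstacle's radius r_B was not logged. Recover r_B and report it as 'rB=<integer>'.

m = 17621
d = (10, 4);  v_rel = (12, 11),  |v_rel|² = 265
v_rel×d = (12)·(4) − (11)·(10) = -62
since m = R²·265 − (-62)²:  R² = (3844 + 17621) / 265 = 81
R = √81 = 9  ⇒  r_B = 9 − 7 = 2

rB=2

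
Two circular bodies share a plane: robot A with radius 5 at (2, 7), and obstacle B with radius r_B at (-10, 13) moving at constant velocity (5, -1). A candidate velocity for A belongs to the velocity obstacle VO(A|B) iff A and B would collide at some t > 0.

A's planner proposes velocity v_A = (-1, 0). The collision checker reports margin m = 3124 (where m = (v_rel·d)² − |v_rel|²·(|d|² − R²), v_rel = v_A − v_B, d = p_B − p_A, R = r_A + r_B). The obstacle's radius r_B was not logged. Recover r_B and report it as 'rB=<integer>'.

m = 3124
d = (-12, 6);  v_rel = (-6, 1),  |v_rel|² = 37
v_rel×d = (-6)·(6) − (1)·(-12) = -24
since m = R²·37 − (-24)²:  R² = (576 + 3124) / 37 = 100
R = √100 = 10  ⇒  r_B = 10 − 5 = 5

rB=5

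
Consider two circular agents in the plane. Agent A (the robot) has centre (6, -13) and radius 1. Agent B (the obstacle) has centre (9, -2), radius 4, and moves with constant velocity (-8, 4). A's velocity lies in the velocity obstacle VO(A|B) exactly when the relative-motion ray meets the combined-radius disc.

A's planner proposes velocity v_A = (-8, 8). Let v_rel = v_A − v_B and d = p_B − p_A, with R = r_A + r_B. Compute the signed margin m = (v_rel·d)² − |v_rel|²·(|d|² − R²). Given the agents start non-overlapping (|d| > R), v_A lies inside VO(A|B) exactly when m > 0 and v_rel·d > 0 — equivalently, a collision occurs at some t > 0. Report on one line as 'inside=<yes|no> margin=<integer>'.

d = (3, 11),  |d|² = 130;  R = 1+4 = 5,  c = 130−5² = 105
v_rel = (0, 4),  |v_rel|² = 16;  v_rel·d = (0)·(3) + (4)·(11) = 44
16·t² − 88·t + 105 = 0  ⇒  m = 44² − 16·105 = 256
m = 256 > 0,  v_rel·d = 44 > 0  ⇒  inside

inside=yes margin=256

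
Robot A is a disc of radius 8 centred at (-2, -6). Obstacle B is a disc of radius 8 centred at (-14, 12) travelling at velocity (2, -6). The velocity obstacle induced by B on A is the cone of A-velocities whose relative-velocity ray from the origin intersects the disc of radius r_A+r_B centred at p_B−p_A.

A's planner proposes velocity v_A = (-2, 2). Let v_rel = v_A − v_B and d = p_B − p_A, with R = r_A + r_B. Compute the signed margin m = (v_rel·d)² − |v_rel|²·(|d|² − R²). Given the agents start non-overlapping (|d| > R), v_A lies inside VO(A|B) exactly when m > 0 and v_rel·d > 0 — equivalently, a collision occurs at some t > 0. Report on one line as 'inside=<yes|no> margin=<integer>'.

d = (-12, 18),  |d|² = 468;  R = 8+8 = 16,  c = 468−16² = 212
v_rel = (-4, 8),  |v_rel|² = 80;  v_rel·d = (-4)·(-12) + (8)·(18) = 192
80·t² − 384·t + 212 = 0  ⇒  m = 192² − 80·212 = 19904
m = 19904 > 0,  v_rel·d = 192 > 0  ⇒  inside

inside=yes margin=19904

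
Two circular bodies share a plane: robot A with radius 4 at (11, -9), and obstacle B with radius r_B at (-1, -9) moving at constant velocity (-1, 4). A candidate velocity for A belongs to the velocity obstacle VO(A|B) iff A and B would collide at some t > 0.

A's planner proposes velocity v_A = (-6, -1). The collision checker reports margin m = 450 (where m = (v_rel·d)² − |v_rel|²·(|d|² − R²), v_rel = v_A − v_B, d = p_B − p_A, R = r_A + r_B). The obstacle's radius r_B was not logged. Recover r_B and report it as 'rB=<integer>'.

m = 450
d = (-12, 0);  v_rel = (-5, -5),  |v_rel|² = 50
v_rel×d = (-5)·(0) − (-5)·(-12) = -60
since m = R²·50 − (-60)²:  R² = (3600 + 450) / 50 = 81
R = √81 = 9  ⇒  r_B = 9 − 4 = 5

rB=5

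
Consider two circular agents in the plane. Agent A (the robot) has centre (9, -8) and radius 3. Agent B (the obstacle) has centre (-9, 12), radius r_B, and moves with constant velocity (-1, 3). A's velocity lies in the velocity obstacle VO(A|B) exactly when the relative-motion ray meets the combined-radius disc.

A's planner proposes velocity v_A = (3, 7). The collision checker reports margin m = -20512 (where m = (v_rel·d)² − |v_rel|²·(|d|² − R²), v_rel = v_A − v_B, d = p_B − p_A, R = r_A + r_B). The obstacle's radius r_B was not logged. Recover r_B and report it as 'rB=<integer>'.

m = -20512
d = (-18, 20);  v_rel = (4, 4),  |v_rel|² = 32
v_rel×d = (4)·(20) − (4)·(-18) = 152
since m = R²·32 − 152²:  R² = (23104 + -20512) / 32 = 81
R = √81 = 9  ⇒  r_B = 9 − 3 = 6

rB=6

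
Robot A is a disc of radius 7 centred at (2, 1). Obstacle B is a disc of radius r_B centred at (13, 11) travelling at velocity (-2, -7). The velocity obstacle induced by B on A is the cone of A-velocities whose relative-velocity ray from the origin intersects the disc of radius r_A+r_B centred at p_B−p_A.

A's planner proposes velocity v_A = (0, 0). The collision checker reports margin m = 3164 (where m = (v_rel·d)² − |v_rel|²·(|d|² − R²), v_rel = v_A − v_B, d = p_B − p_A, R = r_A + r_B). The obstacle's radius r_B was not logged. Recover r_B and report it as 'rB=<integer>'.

m = 3164
d = (11, 10);  v_rel = (2, 7),  |v_rel|² = 53
v_rel×d = (2)·(10) − (7)·(11) = -57
since m = R²·53 − (-57)²:  R² = (3249 + 3164) / 53 = 121
R = √121 = 11  ⇒  r_B = 11 − 7 = 4

rB=4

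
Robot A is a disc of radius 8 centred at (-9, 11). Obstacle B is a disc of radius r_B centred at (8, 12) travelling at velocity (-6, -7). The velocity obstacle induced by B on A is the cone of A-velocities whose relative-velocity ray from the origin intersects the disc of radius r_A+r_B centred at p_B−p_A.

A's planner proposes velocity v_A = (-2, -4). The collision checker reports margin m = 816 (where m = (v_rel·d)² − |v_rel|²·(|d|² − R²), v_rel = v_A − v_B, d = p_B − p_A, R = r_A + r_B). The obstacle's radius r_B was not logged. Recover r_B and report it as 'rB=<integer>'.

m = 816
d = (17, 1);  v_rel = (4, 3),  |v_rel|² = 25
v_rel×d = (4)·(1) − (3)·(17) = -47
since m = R²·25 − (-47)²:  R² = (2209 + 816) / 25 = 121
R = √121 = 11  ⇒  r_B = 11 − 8 = 3

rB=3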